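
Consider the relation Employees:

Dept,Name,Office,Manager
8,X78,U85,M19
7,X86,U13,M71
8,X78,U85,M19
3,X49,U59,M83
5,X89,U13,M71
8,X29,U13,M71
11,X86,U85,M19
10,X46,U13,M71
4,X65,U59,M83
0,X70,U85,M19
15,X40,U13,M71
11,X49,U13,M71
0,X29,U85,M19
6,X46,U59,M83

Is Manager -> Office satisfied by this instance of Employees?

Manager=M19: 5 rows → Office = U85, U85, U85, U85, U85 ✓
Manager=M71: 6 rows → Office = U13, U13, U13, U13, U13, U13 ✓
Manager=M83: 3 rows → Office = U59, U59, U59 ✓
Every Manager value is associated with a single Office value, so Manager -> Office holds.

Yes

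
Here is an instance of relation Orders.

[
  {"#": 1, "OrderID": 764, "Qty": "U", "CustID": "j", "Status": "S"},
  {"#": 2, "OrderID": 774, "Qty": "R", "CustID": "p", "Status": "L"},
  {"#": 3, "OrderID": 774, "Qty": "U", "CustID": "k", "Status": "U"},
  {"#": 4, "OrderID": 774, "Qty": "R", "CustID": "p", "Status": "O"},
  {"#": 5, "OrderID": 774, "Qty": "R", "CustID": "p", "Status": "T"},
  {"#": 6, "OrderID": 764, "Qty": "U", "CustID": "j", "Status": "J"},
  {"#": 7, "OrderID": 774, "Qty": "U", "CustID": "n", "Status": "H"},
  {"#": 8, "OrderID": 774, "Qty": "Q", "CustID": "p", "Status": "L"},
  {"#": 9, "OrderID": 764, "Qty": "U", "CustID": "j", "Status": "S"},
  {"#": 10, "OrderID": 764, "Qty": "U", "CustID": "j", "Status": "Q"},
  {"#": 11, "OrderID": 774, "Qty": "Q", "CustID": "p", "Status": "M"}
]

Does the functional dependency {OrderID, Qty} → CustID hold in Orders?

No

(OrderID=764, Qty=U): rows 1, 6, 9, 10 → CustID = j, j, j, j ✓
(OrderID=774, Qty=R): rows 2, 4, 5 → CustID = p, p, p ✓
(OrderID=774, Qty=U): rows 3, 7 → CustID takes values {k, n} — violation
(OrderID=774, Qty=Q): rows 8, 11 → CustID = p, p ✓
Two rows agree on {OrderID, Qty} but differ on CustID, so {OrderID, Qty} → CustID does not hold.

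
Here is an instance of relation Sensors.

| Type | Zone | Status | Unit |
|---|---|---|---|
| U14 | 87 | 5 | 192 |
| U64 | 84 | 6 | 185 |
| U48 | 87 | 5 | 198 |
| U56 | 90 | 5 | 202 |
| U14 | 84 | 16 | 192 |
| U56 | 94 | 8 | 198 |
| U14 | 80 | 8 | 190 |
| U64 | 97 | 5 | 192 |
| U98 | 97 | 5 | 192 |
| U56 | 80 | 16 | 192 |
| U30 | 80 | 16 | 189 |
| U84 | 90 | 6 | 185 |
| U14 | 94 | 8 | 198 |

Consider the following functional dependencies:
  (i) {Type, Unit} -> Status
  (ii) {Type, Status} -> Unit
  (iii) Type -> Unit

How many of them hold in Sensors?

0

(i) {Type, Unit} -> Status: (Type=U14, Unit=192): 2 rows → Status takes values {5, 16} — violation — fails.
(ii) {Type, Status} -> Unit: (Type=U14, Status=8): 2 rows → Unit takes values {190, 198} — violation — fails.
(iii) Type -> Unit: Type=U14: 4 rows → Unit takes values {192, 190, 198} — violation; Type=U64: 2 rows → Unit takes values {185, 192} — violation; Type=U56: 3 rows → Unit takes values {202, 198, 192} — violation — fails.
None of the 3 dependencies hold.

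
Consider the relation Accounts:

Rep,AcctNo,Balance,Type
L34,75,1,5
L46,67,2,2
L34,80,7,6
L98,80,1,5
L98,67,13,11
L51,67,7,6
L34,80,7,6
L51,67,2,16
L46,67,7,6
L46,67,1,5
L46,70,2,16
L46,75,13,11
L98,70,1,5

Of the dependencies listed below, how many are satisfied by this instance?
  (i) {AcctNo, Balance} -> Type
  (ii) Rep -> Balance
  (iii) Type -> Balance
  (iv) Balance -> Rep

(i) {AcctNo, Balance} -> Type: (AcctNo=67, Balance=2): 2 rows → Type takes values {2, 16} — violation — fails.
(ii) Rep -> Balance: Rep=L34: 3 rows → Balance takes values {1, 7} — violation; Rep=L46: 5 rows → Balance takes values {2, 7, 1, 13} — violation; Rep=L98: 3 rows → Balance takes values {1, 13} — violation; Rep=L51: 2 rows → Balance takes values {7, 2} — violation — fails.
(iii) Type -> Balance: every LHS value maps to a single RHS value — holds.
(iv) Balance -> Rep: Balance=1: 4 rows → Rep takes values {L34, L98, L46} — violation; Balance=2: 3 rows → Rep takes values {L46, L51} — violation; Balance=7: 4 rows → Rep takes values {L34, L51, L46} — violation; Balance=13: 2 rows → Rep takes values {L98, L46} — violation — fails.
1 of the 4 dependencies holds.

1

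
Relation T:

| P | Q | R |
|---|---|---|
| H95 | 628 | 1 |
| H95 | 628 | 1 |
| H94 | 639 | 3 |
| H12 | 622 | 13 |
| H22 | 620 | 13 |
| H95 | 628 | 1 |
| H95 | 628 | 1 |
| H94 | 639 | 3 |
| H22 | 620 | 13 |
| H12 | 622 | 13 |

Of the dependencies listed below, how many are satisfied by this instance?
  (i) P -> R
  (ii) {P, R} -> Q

2

(i) P -> R: every LHS value maps to a single RHS value — holds.
(ii) {P, R} -> Q: every LHS value maps to a single RHS value — holds.
2 of the 2 dependencies hold.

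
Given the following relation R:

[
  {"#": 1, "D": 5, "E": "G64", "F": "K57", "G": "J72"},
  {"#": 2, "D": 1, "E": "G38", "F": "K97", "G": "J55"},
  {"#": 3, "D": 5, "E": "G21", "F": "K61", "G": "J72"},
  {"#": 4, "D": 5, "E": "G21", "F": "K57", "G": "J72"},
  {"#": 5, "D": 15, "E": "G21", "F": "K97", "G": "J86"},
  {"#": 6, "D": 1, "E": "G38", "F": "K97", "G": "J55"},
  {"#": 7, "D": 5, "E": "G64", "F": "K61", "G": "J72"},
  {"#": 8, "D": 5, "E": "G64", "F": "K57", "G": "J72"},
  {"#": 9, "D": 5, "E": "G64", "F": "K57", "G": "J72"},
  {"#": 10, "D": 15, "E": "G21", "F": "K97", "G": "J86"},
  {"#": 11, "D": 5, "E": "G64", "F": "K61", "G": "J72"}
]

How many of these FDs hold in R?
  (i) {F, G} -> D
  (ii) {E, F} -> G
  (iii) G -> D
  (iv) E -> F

3

(i) {F, G} -> D: every LHS value maps to a single RHS value — holds.
(ii) {E, F} -> G: every LHS value maps to a single RHS value — holds.
(iii) G -> D: every LHS value maps to a single RHS value — holds.
(iv) E -> F: E=G64: rows 1, 7, 8, 9, 11 → F takes values {K57, K61} — violation; E=G21: rows 3, 4, 5, 10 → F takes values {K61, K57, K97} — violation — fails.
3 of the 4 dependencies hold.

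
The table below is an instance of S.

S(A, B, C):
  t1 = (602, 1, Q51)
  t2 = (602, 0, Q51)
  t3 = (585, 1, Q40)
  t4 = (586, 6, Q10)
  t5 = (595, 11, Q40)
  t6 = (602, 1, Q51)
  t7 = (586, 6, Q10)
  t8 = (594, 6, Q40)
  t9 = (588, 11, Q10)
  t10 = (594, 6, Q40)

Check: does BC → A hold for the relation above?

Yes

(B=1, C=Q51): rows 1, 6 → A = 602, 602 ✓
(B=0, C=Q51): row 2 → A = 602 ✓
(B=1, C=Q40): row 3 → A = 585 ✓
(B=6, C=Q10): rows 4, 7 → A = 586, 586 ✓
(B=11, C=Q40): row 5 → A = 595 ✓
(B=6, C=Q40): rows 8, 10 → A = 594, 594 ✓
(B=11, C=Q10): row 9 → A = 588 ✓
Every BC value is associated with a single A value, so BC → A holds.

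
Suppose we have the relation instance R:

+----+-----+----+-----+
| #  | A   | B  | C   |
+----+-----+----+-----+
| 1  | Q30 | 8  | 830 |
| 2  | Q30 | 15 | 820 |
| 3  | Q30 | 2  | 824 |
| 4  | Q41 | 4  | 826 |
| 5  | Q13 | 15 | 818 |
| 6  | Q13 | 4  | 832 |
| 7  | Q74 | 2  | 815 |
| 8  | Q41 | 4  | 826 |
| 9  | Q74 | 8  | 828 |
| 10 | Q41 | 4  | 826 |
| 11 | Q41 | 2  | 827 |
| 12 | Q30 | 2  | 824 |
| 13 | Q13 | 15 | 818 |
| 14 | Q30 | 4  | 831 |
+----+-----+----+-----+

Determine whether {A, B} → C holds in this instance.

Yes

(A=Q30, B=8): row 1 → C = 830 ✓
(A=Q30, B=15): row 2 → C = 820 ✓
(A=Q30, B=2): rows 3, 12 → C = 824, 824 ✓
(A=Q41, B=4): rows 4, 8, 10 → C = 826, 826, 826 ✓
(A=Q13, B=15): rows 5, 13 → C = 818, 818 ✓
(A=Q13, B=4): row 6 → C = 832 ✓
(A=Q74, B=2): row 7 → C = 815 ✓
(A=Q74, B=8): row 9 → C = 828 ✓
(A=Q41, B=2): row 11 → C = 827 ✓
(A=Q30, B=4): row 14 → C = 831 ✓
Every {A, B} value is associated with a single C value, so {A, B} → C holds.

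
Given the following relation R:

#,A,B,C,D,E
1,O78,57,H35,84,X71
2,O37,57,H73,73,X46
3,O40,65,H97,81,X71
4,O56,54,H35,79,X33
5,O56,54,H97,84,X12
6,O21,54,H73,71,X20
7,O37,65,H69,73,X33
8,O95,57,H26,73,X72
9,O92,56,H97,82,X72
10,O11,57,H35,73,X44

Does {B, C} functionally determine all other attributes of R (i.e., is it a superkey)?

No

Rows 1 and 10 have the same {B, C} value (B=57, C=H35) but are distinct tuples, so {B, C} does not determine every attribute — not a superkey.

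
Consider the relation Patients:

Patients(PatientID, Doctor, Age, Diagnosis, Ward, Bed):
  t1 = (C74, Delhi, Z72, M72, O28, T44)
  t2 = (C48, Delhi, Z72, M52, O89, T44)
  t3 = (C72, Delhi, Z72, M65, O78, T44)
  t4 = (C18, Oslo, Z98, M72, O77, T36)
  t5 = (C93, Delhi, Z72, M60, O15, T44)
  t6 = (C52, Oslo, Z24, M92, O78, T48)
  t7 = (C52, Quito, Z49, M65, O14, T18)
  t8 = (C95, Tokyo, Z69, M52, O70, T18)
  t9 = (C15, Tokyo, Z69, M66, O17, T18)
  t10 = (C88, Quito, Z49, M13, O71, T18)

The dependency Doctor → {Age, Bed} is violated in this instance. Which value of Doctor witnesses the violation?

Doctor=Delhi: rows 1, 2, 3, 5 → {Age,Bed} = (Z72, T44), (Z72, T44), (Z72, T44), (Z72, T44) ✓
Doctor=Oslo: rows 4, 6 → {Age,Bed} takes values {(Z98, T36), (Z24, T48)} — violation
Doctor=Quito: rows 7, 10 → {Age,Bed} = (Z49, T18), (Z49, T18) ✓
Doctor=Tokyo: rows 8, 9 → {Age,Bed} = (Z69, T18), (Z69, T18) ✓
The only Doctor value with inconsistent RHS is Doctor=Oslo.

Oslo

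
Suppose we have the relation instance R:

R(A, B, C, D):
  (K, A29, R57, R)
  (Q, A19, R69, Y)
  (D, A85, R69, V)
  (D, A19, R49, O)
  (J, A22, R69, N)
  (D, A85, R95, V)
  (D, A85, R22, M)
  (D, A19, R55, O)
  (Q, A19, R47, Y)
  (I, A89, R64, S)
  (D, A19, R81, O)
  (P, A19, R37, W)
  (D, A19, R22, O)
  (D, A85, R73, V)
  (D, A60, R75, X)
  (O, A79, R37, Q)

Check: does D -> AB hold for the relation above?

Yes

D=R: 1 row → {A,B} = (K, A29) ✓
D=Y: 2 rows → {A,B} = (Q, A19), (Q, A19) ✓
D=V: 3 rows → {A,B} = (D, A85), (D, A85), (D, A85) ✓
D=O: 4 rows → {A,B} = (D, A19), (D, A19), (D, A19), (D, A19) ✓
D=N: 1 row → {A,B} = (J, A22) ✓
D=M: 1 row → {A,B} = (D, A85) ✓
D=S: 1 row → {A,B} = (I, A89) ✓
D=W: 1 row → {A,B} = (P, A19) ✓
D=X: 1 row → {A,B} = (D, A60) ✓
D=Q: 1 row → {A,B} = (O, A79) ✓
Every D value is associated with a single AB value, so D -> AB holds.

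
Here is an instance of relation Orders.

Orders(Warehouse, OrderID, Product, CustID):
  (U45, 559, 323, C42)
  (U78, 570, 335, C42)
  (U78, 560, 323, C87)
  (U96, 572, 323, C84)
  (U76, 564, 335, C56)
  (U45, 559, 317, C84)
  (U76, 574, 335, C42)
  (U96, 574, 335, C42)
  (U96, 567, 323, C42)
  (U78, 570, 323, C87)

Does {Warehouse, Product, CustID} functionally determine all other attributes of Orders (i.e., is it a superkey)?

No

Two distinct rows share (Warehouse=U78, Product=323, CustID=C87), so {Warehouse, Product, CustID} does not determine every attribute — not a superkey.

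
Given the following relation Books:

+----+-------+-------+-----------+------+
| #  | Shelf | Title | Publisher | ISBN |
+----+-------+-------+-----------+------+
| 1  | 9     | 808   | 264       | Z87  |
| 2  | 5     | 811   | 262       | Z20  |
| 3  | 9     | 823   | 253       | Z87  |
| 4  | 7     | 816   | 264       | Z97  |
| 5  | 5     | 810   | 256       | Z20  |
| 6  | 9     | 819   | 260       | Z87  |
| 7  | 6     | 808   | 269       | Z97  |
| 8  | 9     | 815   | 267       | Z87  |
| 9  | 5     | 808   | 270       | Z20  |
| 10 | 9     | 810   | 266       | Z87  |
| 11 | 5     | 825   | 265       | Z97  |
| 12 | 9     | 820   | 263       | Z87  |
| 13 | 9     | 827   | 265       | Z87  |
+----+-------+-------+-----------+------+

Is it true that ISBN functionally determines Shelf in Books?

ISBN=Z87: rows 1, 3, 6, 8, 10, 12, 13 → Shelf = 9, 9, 9, 9, 9, 9, 9 ✓
ISBN=Z20: rows 2, 5, 9 → Shelf = 5, 5, 5 ✓
ISBN=Z97: rows 4, 7, 11 → Shelf takes values {7, 6, 5} — violation
Two rows agree on ISBN but differ on Shelf, so ISBN → Shelf does not hold.

No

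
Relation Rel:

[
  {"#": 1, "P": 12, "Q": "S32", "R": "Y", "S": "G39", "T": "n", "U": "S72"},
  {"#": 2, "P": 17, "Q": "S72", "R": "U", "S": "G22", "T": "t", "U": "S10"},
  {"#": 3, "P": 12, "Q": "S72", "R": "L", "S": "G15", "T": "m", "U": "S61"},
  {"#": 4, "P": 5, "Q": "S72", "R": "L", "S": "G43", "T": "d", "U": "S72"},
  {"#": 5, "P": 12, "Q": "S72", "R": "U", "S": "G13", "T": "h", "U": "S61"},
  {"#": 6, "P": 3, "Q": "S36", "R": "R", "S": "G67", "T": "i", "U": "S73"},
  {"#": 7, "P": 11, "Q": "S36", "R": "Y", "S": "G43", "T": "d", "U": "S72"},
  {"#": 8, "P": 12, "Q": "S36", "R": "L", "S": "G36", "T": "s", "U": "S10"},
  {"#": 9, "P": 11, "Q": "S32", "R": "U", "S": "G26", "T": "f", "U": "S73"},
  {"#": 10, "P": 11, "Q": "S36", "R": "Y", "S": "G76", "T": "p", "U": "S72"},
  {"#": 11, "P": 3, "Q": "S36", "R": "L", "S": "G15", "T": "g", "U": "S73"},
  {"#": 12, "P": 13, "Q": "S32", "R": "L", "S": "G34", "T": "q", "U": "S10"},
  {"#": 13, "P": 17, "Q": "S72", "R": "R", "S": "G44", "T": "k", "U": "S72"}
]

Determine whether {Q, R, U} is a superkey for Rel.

No

Rows 7 and 10 have the same {Q, R, U} value (Q=S36, R=Y, U=S72) but are distinct tuples, so {Q, R, U} does not determine every attribute — not a superkey.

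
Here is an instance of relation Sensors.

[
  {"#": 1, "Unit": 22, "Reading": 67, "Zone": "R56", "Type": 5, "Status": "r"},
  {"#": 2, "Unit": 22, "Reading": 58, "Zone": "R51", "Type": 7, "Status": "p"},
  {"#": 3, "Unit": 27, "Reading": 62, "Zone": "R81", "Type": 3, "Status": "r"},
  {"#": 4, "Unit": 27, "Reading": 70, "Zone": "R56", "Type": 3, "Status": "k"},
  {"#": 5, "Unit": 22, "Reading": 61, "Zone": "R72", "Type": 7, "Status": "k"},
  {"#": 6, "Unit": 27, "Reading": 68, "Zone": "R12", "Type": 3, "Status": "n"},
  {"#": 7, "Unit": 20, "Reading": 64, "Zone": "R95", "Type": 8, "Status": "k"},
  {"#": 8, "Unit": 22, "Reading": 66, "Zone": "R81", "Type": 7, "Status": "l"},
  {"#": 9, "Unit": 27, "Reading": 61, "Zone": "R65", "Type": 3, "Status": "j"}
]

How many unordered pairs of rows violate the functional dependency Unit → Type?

3

Unit=22: violating pairs (1,2), (1,5), (1,8) — 3 pairs.
Unit=27: all 4 rows agree on Type — 0 pairs.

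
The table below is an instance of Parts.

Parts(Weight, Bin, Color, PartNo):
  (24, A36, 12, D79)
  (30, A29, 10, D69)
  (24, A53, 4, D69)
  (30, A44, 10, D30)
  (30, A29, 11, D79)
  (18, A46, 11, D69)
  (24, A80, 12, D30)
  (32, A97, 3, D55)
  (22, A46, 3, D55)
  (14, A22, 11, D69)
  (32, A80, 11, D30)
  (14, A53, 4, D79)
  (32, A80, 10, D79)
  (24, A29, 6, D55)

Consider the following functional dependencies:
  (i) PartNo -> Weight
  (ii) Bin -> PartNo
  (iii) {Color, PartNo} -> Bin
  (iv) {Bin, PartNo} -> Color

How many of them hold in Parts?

(i) PartNo -> Weight: PartNo=D79: 4 rows → Weight takes values {24, 30, 14, 32} — violation; PartNo=D69: 4 rows → Weight takes values {30, 24, 18, 14} — violation; PartNo=D30: 3 rows → Weight takes values {30, 24, 32} — violation; PartNo=D55: 3 rows → Weight takes values {32, 22, 24} — violation — fails.
(ii) Bin -> PartNo: Bin=A29: 3 rows → PartNo takes values {D69, D79, D55} — violation; Bin=A53: 2 rows → PartNo takes values {D69, D79} — violation; Bin=A46: 2 rows → PartNo takes values {D69, D55} — violation; Bin=A80: 3 rows → PartNo takes values {D30, D79} — violation — fails.
(iii) {Color, PartNo} -> Bin: (Color=11, PartNo=D69): 2 rows → Bin takes values {A46, A22} — violation; (Color=3, PartNo=D55): 2 rows → Bin takes values {A97, A46} — violation — fails.
(iv) {Bin, PartNo} -> Color: (Bin=A80, PartNo=D30): 2 rows → Color takes values {12, 11} — violation — fails.
None of the 4 dependencies hold.

0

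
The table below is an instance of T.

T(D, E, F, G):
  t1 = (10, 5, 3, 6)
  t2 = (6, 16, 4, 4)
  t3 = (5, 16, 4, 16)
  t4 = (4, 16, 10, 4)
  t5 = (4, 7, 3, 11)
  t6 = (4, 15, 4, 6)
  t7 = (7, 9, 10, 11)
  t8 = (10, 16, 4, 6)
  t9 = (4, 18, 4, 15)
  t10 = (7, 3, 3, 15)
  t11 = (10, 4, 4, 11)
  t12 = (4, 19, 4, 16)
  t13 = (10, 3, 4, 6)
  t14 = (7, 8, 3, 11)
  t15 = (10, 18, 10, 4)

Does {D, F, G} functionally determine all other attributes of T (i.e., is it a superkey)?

Rows 8 and 13 have the same {D, F, G} value (D=10, F=4, G=6) but are distinct tuples, so {D, F, G} does not determine every attribute — not a superkey.

No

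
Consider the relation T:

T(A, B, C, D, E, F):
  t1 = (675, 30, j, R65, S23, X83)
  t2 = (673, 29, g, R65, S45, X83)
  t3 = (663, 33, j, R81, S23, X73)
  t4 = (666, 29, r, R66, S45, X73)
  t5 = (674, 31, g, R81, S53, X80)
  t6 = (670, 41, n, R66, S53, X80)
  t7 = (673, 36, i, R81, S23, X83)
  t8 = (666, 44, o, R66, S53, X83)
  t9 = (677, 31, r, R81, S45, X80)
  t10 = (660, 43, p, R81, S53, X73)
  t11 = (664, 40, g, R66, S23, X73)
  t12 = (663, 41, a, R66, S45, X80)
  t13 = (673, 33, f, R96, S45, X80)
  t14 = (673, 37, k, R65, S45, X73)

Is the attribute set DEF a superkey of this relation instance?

Yes

All 14 rows have distinct DEF values, so DEF → (all attributes) holds and DEF is a superkey.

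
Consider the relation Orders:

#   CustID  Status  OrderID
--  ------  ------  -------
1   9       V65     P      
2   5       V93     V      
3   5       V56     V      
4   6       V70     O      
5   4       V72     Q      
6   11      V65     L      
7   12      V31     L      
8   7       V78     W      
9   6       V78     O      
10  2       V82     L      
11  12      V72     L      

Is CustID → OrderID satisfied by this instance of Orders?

Yes

CustID=9: row 1 → OrderID = P ✓
CustID=5: rows 2, 3 → OrderID = V, V ✓
CustID=6: rows 4, 9 → OrderID = O, O ✓
CustID=4: row 5 → OrderID = Q ✓
CustID=11: row 6 → OrderID = L ✓
CustID=12: rows 7, 11 → OrderID = L, L ✓
CustID=7: row 8 → OrderID = W ✓
CustID=2: row 10 → OrderID = L ✓
Every CustID value is associated with a single OrderID value, so CustID → OrderID holds.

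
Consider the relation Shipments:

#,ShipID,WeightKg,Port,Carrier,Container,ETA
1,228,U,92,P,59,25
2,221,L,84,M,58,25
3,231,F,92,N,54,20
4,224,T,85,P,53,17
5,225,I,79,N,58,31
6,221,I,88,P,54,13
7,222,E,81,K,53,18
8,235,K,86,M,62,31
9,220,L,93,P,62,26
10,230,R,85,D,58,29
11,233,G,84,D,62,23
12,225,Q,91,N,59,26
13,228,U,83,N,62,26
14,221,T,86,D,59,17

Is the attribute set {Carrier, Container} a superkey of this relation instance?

All 14 rows have distinct {Carrier, Container} values, so {Carrier, Container} → (all attributes) holds and {Carrier, Container} is a superkey.

Yes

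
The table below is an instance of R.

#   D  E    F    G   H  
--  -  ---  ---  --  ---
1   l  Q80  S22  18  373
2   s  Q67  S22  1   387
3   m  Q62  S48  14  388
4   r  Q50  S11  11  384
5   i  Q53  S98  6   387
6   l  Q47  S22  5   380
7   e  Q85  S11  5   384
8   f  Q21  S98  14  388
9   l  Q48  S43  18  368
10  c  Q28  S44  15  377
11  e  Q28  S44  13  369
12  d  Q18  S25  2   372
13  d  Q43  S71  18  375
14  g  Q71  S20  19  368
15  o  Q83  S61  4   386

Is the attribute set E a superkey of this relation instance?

No

Rows 10 and 11 have the same E value E=Q28 but are distinct tuples, so E does not determine every attribute — not a superkey.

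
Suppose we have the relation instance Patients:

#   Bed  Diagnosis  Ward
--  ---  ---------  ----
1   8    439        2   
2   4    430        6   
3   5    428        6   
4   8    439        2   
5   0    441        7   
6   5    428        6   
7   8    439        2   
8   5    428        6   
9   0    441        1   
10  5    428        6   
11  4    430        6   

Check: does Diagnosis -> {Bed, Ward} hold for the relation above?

Diagnosis=439: rows 1, 4, 7 → {Bed,Ward} = (8, 2), (8, 2), (8, 2) ✓
Diagnosis=430: rows 2, 11 → {Bed,Ward} = (4, 6), (4, 6) ✓
Diagnosis=428: rows 3, 6, 8, 10 → {Bed,Ward} = (5, 6), (5, 6), (5, 6), (5, 6) ✓
Diagnosis=441: rows 5, 9 → {Bed,Ward} takes values {(0, 7), (0, 1)} — violation
Two rows agree on Diagnosis but differ on {Bed, Ward}, so Diagnosis -> {Bed, Ward} does not hold.

No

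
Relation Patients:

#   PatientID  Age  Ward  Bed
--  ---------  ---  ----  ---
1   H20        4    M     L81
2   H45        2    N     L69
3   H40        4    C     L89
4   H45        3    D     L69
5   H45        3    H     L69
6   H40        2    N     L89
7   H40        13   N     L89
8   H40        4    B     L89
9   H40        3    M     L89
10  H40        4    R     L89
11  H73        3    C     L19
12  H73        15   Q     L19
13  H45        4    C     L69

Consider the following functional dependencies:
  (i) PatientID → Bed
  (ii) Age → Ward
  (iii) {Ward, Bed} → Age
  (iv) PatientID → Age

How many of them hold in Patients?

(i) PatientID → Bed: every LHS value maps to a single RHS value — holds.
(ii) Age → Ward: Age=4: rows 1, 3, 8, 10, 13 → Ward takes values {M, C, B, R} — violation; Age=3: rows 4, 5, 9, 11 → Ward takes values {D, H, M, C} — violation — fails.
(iii) {Ward, Bed} → Age: (Ward=N, Bed=L89): rows 6, 7 → Age takes values {2, 13} — violation — fails.
(iv) PatientID → Age: PatientID=H45: rows 2, 4, 5, 13 → Age takes values {2, 3, 4} — violation; PatientID=H40: rows 3, 6, 7, 8, 9, 10 → Age takes values {4, 2, 13, 3} — violation; PatientID=H73: rows 11, 12 → Age takes values {3, 15} — violation — fails.
1 of the 4 dependencies holds.

1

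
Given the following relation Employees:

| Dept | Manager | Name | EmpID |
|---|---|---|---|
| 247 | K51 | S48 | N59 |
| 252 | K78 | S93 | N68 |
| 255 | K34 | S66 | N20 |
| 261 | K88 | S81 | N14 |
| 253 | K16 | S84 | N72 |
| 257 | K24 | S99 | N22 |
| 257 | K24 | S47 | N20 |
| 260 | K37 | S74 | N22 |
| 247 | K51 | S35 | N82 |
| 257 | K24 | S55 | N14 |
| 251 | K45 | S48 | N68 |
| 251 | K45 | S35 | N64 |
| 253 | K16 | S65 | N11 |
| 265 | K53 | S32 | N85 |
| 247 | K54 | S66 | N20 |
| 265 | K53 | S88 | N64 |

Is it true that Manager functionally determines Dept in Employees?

Yes

Manager=K51: 2 rows → Dept = 247, 247 ✓
Manager=K78: 1 row → Dept = 252 ✓
Manager=K34: 1 row → Dept = 255 ✓
Manager=K88: 1 row → Dept = 261 ✓
Manager=K16: 2 rows → Dept = 253, 253 ✓
Manager=K24: 3 rows → Dept = 257, 257, 257 ✓
Manager=K37: 1 row → Dept = 260 ✓
Manager=K45: 2 rows → Dept = 251, 251 ✓
Manager=K53: 2 rows → Dept = 265, 265 ✓
Manager=K54: 1 row → Dept = 247 ✓
Every Manager value is associated with a single Dept value, so Manager → Dept holds.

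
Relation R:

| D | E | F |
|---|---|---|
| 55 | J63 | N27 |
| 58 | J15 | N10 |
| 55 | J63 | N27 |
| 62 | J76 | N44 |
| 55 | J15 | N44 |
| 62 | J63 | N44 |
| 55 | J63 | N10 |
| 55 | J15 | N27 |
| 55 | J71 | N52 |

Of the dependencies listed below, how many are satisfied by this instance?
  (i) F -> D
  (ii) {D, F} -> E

(i) F -> D: F=N10: 2 rows → D takes values {58, 55} — violation; F=N44: 3 rows → D takes values {62, 55} — violation — fails.
(ii) {D, F} -> E: (D=55, F=N27): 3 rows → E takes values {J63, J15} — violation; (D=62, F=N44): 2 rows → E takes values {J76, J63} — violation — fails.
None of the 2 dependencies hold.

0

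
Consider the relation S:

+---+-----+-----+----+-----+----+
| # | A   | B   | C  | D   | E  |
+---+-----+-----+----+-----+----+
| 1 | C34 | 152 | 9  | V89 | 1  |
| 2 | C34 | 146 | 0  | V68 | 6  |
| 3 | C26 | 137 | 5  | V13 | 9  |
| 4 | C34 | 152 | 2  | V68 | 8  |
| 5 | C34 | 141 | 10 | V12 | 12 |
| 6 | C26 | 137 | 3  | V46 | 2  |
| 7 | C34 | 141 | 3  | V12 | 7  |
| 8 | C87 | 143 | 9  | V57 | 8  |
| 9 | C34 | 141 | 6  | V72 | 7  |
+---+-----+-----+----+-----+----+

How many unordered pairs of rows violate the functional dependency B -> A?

B=152: all 2 rows agree on A — 0 pairs.
B=137: all 2 rows agree on A — 0 pairs.
B=141: all 3 rows agree on A — 0 pairs.

0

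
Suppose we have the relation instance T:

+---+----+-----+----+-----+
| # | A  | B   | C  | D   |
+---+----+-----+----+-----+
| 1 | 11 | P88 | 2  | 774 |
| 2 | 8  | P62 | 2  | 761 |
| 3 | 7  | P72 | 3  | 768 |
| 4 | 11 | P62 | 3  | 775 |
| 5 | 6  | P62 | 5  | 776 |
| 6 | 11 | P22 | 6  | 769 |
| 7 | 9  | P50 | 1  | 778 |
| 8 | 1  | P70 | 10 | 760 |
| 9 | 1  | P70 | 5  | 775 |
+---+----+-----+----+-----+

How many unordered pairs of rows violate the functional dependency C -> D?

3

C=2: violating pairs (1,2) — 1 pair.
C=3: violating pairs (3,4) — 1 pair.
C=5: violating pairs (5,9) — 1 pair.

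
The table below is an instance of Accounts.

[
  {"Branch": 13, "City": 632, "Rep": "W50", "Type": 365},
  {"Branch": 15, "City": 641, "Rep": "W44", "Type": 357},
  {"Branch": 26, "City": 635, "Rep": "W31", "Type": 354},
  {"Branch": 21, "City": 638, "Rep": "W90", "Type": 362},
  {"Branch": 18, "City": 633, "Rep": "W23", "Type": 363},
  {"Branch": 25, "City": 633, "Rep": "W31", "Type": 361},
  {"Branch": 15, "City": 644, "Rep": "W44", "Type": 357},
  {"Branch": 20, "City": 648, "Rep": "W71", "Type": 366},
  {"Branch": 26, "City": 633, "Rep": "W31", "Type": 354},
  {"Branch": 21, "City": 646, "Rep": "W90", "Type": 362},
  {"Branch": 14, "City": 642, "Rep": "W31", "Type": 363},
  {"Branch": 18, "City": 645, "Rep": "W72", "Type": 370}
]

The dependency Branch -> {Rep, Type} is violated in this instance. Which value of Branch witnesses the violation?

Branch=13: 1 row → {Rep,Type} = (W50, 365) ✓
Branch=15: 2 rows → {Rep,Type} = (W44, 357), (W44, 357) ✓
Branch=26: 2 rows → {Rep,Type} = (W31, 354), (W31, 354) ✓
Branch=21: 2 rows → {Rep,Type} = (W90, 362), (W90, 362) ✓
Branch=18: 2 rows → {Rep,Type} takes values {(W23, 363), (W72, 370)} — violation
Branch=25: 1 row → {Rep,Type} = (W31, 361) ✓
Branch=20: 1 row → {Rep,Type} = (W71, 366) ✓
Branch=14: 1 row → {Rep,Type} = (W31, 363) ✓
The only Branch value with inconsistent RHS is Branch=18.

18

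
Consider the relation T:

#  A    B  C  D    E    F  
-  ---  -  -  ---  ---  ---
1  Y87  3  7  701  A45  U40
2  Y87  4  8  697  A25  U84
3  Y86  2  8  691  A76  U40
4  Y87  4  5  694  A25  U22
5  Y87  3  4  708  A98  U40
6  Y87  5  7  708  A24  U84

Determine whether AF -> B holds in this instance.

(A=Y87, F=U40): rows 1, 5 → B = 3, 3 ✓
(A=Y87, F=U84): rows 2, 6 → B takes values {4, 5} — violation
(A=Y86, F=U40): row 3 → B = 2 ✓
(A=Y87, F=U22): row 4 → B = 4 ✓
Two rows agree on AF but differ on B, so AF -> B does not hold.

No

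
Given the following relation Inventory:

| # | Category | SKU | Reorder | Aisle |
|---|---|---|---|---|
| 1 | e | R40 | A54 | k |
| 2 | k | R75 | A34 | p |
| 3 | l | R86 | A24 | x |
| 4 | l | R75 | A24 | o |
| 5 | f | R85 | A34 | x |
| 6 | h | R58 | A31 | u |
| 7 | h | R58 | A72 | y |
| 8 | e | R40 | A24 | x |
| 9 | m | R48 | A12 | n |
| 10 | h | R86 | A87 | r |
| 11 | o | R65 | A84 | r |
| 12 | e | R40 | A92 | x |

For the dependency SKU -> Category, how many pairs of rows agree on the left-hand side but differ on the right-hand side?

2

SKU=R40: all 3 rows agree on Category — 0 pairs.
SKU=R75: violating pairs (2,4) — 1 pair.
SKU=R86: violating pairs (3,10) — 1 pair.
SKU=R58: all 2 rows agree on Category — 0 pairs.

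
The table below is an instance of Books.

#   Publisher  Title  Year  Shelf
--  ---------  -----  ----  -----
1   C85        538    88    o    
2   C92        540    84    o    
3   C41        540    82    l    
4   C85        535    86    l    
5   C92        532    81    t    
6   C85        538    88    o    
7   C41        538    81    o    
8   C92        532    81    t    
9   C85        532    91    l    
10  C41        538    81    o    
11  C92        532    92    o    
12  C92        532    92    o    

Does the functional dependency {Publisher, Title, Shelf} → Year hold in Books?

Yes

(Publisher=C85, Title=538, Shelf=o): rows 1, 6 → Year = 88, 88 ✓
(Publisher=C92, Title=540, Shelf=o): row 2 → Year = 84 ✓
(Publisher=C41, Title=540, Shelf=l): row 3 → Year = 82 ✓
(Publisher=C85, Title=535, Shelf=l): row 4 → Year = 86 ✓
(Publisher=C92, Title=532, Shelf=t): rows 5, 8 → Year = 81, 81 ✓
(Publisher=C41, Title=538, Shelf=o): rows 7, 10 → Year = 81, 81 ✓
(Publisher=C85, Title=532, Shelf=l): row 9 → Year = 91 ✓
(Publisher=C92, Title=532, Shelf=o): rows 11, 12 → Year = 92, 92 ✓
Every {Publisher, Title, Shelf} value is associated with a single Year value, so {Publisher, Title, Shelf} → Year holds.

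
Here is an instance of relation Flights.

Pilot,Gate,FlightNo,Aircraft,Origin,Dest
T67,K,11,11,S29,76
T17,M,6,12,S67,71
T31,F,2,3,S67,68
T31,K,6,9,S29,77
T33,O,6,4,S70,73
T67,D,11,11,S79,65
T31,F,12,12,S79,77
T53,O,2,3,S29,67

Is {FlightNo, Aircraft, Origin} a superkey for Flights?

Yes

All 8 rows have distinct {FlightNo, Aircraft, Origin} values, so {FlightNo, Aircraft, Origin} → (all attributes) holds and {FlightNo, Aircraft, Origin} is a superkey.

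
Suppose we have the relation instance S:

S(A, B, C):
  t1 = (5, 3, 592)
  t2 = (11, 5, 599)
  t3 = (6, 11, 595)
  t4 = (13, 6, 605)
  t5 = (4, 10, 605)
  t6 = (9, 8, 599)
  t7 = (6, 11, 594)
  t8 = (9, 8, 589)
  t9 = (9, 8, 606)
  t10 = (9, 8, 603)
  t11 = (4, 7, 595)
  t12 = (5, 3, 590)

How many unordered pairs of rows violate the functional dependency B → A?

B=3: all 2 rows agree on A — 0 pairs.
B=11: all 2 rows agree on A — 0 pairs.
B=8: all 4 rows agree on A — 0 pairs.

0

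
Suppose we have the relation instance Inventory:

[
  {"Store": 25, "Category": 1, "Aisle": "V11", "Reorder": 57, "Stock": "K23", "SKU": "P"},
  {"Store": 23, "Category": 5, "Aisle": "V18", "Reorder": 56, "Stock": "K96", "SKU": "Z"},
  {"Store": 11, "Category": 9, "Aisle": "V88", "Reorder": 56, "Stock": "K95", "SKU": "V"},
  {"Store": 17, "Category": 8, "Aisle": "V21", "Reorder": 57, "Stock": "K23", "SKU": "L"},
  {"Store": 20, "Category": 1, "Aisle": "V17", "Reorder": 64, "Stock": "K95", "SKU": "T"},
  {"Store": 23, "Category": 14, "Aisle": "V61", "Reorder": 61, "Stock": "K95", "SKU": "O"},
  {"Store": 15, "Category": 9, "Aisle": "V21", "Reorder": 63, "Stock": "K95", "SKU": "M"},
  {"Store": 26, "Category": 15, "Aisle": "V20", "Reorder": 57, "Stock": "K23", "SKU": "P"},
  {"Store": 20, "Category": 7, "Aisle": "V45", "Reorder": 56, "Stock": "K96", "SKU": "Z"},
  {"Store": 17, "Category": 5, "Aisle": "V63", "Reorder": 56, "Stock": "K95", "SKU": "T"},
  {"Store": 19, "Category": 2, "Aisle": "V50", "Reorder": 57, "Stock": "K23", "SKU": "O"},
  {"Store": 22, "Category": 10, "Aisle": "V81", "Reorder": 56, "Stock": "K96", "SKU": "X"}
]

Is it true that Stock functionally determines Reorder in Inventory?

No

Stock=K23: 4 rows → Reorder = 57, 57, 57, 57 ✓
Stock=K96: 3 rows → Reorder = 56, 56, 56 ✓
Stock=K95: 5 rows → Reorder takes values {56, 64, 61, 63} — violation
Two rows agree on Stock but differ on Reorder, so Stock → Reorder does not hold.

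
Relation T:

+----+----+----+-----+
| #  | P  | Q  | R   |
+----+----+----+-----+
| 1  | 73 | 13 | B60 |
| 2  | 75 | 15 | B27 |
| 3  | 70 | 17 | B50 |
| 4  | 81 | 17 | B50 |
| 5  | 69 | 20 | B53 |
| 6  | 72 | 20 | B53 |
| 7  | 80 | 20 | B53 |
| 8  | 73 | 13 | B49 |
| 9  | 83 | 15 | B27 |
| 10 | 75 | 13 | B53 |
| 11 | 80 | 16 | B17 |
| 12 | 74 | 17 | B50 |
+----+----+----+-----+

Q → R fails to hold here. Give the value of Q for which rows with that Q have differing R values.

Q=13: rows 1, 8, 10 → R takes values {B60, B49, B53} — violation
Q=15: rows 2, 9 → R = B27, B27 ✓
Q=17: rows 3, 4, 12 → R = B50, B50, B50 ✓
Q=20: rows 5, 6, 7 → R = B53, B53, B53 ✓
Q=16: row 11 → R = B17 ✓
The only Q value with inconsistent R is Q=13.

13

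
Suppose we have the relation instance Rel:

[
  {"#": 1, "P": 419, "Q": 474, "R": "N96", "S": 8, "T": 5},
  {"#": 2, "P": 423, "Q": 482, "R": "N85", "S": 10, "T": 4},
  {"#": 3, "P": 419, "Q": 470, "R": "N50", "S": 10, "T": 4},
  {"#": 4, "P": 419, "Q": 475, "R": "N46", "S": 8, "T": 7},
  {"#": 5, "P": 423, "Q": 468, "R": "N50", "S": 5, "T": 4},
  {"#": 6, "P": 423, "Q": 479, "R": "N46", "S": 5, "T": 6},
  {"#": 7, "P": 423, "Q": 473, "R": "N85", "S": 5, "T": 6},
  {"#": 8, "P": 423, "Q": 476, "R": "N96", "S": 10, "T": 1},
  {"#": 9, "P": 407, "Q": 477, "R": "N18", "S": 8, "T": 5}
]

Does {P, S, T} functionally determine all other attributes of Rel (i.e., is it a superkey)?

Rows 6 and 7 have the same {P, S, T} value (P=423, S=5, T=6) but are distinct tuples, so {P, S, T} does not determine every attribute — not a superkey.

No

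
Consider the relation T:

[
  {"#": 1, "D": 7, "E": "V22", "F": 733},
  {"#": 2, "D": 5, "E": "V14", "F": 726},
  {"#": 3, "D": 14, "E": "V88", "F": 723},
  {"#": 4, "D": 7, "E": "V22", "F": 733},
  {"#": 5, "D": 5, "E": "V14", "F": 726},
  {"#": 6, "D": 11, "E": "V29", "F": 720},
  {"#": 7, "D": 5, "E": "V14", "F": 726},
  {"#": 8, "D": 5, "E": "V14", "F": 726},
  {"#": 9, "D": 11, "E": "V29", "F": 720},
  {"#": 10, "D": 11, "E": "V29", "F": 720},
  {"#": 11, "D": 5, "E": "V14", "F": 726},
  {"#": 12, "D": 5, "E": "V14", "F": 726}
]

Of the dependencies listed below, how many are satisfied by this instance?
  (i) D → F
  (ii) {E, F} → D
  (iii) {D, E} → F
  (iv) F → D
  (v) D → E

5

(i) D → F: every LHS value maps to a single RHS value — holds.
(ii) {E, F} → D: every LHS value maps to a single RHS value — holds.
(iii) {D, E} → F: every LHS value maps to a single RHS value — holds.
(iv) F → D: every LHS value maps to a single RHS value — holds.
(v) D → E: every LHS value maps to a single RHS value — holds.
5 of the 5 dependencies hold.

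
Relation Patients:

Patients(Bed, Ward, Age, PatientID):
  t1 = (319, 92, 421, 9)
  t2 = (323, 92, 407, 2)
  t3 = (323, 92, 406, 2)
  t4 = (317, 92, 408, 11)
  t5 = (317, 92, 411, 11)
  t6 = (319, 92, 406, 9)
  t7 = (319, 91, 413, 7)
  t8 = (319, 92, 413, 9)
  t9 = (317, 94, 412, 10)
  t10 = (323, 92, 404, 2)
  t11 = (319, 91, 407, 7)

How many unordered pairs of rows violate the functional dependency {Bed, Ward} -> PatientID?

0

(Bed=319, Ward=92): all 3 rows agree on PatientID — 0 pairs.
(Bed=323, Ward=92): all 3 rows agree on PatientID — 0 pairs.
(Bed=317, Ward=92): all 2 rows agree on PatientID — 0 pairs.
(Bed=319, Ward=91): all 2 rows agree on PatientID — 0 pairs.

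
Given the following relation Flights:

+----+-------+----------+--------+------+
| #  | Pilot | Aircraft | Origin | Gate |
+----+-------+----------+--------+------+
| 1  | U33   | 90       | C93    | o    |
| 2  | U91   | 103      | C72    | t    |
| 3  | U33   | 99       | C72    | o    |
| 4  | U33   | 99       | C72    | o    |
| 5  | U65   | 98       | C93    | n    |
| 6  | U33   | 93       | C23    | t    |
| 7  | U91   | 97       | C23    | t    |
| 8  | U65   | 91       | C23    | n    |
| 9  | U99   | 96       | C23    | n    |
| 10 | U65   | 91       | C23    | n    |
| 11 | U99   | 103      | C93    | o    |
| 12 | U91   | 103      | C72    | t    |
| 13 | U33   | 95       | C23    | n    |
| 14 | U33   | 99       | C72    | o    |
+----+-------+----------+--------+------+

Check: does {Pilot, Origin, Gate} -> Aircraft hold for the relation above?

Yes

(Pilot=U33, Origin=C93, Gate=o): row 1 → Aircraft = 90 ✓
(Pilot=U91, Origin=C72, Gate=t): rows 2, 12 → Aircraft = 103, 103 ✓
(Pilot=U33, Origin=C72, Gate=o): rows 3, 4, 14 → Aircraft = 99, 99, 99 ✓
(Pilot=U65, Origin=C93, Gate=n): row 5 → Aircraft = 98 ✓
(Pilot=U33, Origin=C23, Gate=t): row 6 → Aircraft = 93 ✓
(Pilot=U91, Origin=C23, Gate=t): row 7 → Aircraft = 97 ✓
(Pilot=U65, Origin=C23, Gate=n): rows 8, 10 → Aircraft = 91, 91 ✓
(Pilot=U99, Origin=C23, Gate=n): row 9 → Aircraft = 96 ✓
(Pilot=U99, Origin=C93, Gate=o): row 11 → Aircraft = 103 ✓
(Pilot=U33, Origin=C23, Gate=n): row 13 → Aircraft = 95 ✓
Every {Pilot, Origin, Gate} value is associated with a single Aircraft value, so {Pilot, Origin, Gate} -> Aircraft holds.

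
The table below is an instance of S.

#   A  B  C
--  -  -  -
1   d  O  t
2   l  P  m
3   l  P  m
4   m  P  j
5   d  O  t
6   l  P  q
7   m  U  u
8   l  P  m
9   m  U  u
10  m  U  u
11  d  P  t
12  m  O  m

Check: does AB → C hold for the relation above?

(A=d, B=O): rows 1, 5 → C = t, t ✓
(A=l, B=P): rows 2, 3, 6, 8 → C takes values {m, q} — violation
(A=m, B=P): row 4 → C = j ✓
(A=m, B=U): rows 7, 9, 10 → C = u, u, u ✓
(A=d, B=P): row 11 → C = t ✓
(A=m, B=O): row 12 → C = m ✓
Two rows agree on AB but differ on C, so AB → C does not hold.

No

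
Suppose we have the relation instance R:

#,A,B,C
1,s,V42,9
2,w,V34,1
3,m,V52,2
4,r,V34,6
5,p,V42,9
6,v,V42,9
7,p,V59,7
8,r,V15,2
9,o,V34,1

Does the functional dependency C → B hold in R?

C=9: rows 1, 5, 6 → B = V42, V42, V42 ✓
C=1: rows 2, 9 → B = V34, V34 ✓
C=2: rows 3, 8 → B takes values {V52, V15} — violation
C=6: row 4 → B = V34 ✓
C=7: row 7 → B = V59 ✓
Two rows agree on C but differ on B, so C → B does not hold.

No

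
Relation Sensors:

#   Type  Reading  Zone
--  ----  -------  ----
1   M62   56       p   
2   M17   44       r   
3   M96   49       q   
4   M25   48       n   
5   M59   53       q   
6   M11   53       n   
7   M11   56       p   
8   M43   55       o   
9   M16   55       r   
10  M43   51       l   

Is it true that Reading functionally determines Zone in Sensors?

Reading=56: rows 1, 7 → Zone = p, p ✓
Reading=44: row 2 → Zone = r ✓
Reading=49: row 3 → Zone = q ✓
Reading=48: row 4 → Zone = n ✓
Reading=53: rows 5, 6 → Zone takes values {q, n} — violation
Reading=55: rows 8, 9 → Zone takes values {o, r} — violation
Reading=51: row 10 → Zone = l ✓
Two rows agree on Reading but differ on Zone, so Reading → Zone does not hold.

No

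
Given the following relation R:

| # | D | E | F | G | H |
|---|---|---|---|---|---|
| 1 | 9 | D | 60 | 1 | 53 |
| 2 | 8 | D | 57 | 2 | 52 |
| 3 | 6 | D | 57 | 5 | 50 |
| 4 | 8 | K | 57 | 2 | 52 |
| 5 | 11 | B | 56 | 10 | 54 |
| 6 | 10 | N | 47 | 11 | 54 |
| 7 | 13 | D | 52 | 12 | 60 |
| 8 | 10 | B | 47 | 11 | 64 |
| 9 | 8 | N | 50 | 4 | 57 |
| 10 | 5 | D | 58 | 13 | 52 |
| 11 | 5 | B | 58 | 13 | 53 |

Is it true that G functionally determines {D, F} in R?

G=1: row 1 → {D,F} = (9, 60) ✓
G=2: rows 2, 4 → {D,F} = (8, 57), (8, 57) ✓
G=5: row 3 → {D,F} = (6, 57) ✓
G=10: row 5 → {D,F} = (11, 56) ✓
G=11: rows 6, 8 → {D,F} = (10, 47), (10, 47) ✓
G=12: row 7 → {D,F} = (13, 52) ✓
G=4: row 9 → {D,F} = (8, 50) ✓
G=13: rows 10, 11 → {D,F} = (5, 58), (5, 58) ✓
Every G value is associated with a single {D, F} value, so G → {D, F} holds.

Yes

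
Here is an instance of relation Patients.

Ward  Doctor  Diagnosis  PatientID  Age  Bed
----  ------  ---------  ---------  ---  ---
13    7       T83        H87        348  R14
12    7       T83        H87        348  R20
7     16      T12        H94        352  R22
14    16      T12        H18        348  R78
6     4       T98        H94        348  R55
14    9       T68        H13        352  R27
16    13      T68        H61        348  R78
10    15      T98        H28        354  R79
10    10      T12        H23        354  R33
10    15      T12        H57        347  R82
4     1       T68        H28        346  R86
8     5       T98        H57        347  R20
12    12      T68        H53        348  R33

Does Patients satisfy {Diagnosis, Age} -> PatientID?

No

(Diagnosis=T83, Age=348): 2 rows → PatientID = H87, H87 ✓
(Diagnosis=T12, Age=352): 1 row → PatientID = H94 ✓
(Diagnosis=T12, Age=348): 1 row → PatientID = H18 ✓
(Diagnosis=T98, Age=348): 1 row → PatientID = H94 ✓
(Diagnosis=T68, Age=352): 1 row → PatientID = H13 ✓
(Diagnosis=T68, Age=348): 2 rows → PatientID takes values {H61, H53} — violation
(Diagnosis=T98, Age=354): 1 row → PatientID = H28 ✓
(Diagnosis=T12, Age=354): 1 row → PatientID = H23 ✓
(Diagnosis=T12, Age=347): 1 row → PatientID = H57 ✓
(Diagnosis=T68, Age=346): 1 row → PatientID = H28 ✓
(Diagnosis=T98, Age=347): 1 row → PatientID = H57 ✓
Two rows agree on {Diagnosis, Age} but differ on PatientID, so {Diagnosis, Age} -> PatientID does not hold.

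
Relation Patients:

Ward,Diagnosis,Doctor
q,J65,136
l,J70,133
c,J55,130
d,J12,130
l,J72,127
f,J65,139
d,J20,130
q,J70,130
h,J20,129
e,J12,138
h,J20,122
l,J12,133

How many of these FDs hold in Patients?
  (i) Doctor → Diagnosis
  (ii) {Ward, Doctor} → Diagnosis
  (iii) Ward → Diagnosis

(i) Doctor → Diagnosis: Doctor=133: 2 rows → Diagnosis takes values {J70, J12} — violation; Doctor=130: 4 rows → Diagnosis takes values {J55, J12, J20, J70} — violation — fails.
(ii) {Ward, Doctor} → Diagnosis: (Ward=l, Doctor=133): 2 rows → Diagnosis takes values {J70, J12} — violation; (Ward=d, Doctor=130): 2 rows → Diagnosis takes values {J12, J20} — violation — fails.
(iii) Ward → Diagnosis: Ward=q: 2 rows → Diagnosis takes values {J65, J70} — violation; Ward=l: 3 rows → Diagnosis takes values {J70, J72, J12} — violation; Ward=d: 2 rows → Diagnosis takes values {J12, J20} — violation — fails.
None of the 3 dependencies hold.

0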